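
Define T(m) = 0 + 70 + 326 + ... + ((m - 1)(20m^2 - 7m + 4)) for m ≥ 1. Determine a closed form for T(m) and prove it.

We claim T(m) = m(m - 1)(5m^2 + 6m + 3) for all m ≥ 1.
When m = 1: T(1) = 0, and the closed form gives 0. They agree.
Inductive step: assume the claim holds for m = i, so T(i) = i(5i^3 + i^2 - 3i - 3).
Then T(i+1) = T(i) + (i(20i^2 + 33i + 17)) = (i(5i^3 + i^2 - 3i - 3)) + (i(20i^2 + 33i + 17)).
Simplifying, T(i+1) = i(i + 1)(5i^2 + 16i + 14) = (i+1)((i+1) - 1)(5(i+1)^2 + 6(i+1) + 3),
which is the closed form with m = i+1.
By the principle of mathematical induction, the result holds for all m ≥ 1.

T(m) = m(m - 1)(5m^2 + 6m + 3)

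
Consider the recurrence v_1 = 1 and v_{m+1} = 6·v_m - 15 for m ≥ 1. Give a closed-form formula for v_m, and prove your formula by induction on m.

Computing the first terms: v_1 = 1, v_2 = -9, v_3 = -69. This suggests v_m = -2·6^(m - 1) + 3.
Base case (m = 1): the formula gives 1 = 1 = v_1.
Inductive step: suppose the statement holds for some r ≥ 1, so v_r = -2·6^(r - 1) + 3.
Then v_{r+1} = 6·v_r - 15 = 6·(-2·6^(r - 1) + 3) - 15 = -2·6^r + 3 = -2·6^((r+1) - 1) + 3,
which is the claimed formula at m = r+1.
By the principle of mathematical induction, the result holds for all m ≥ 1.

v_m = -2·6^(m - 1) + 3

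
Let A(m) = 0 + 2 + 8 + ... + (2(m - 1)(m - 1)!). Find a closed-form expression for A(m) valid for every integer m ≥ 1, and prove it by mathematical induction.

We claim A(m) = 2m! - 2 for all m ≥ 1.
Base case (m = 1): A(1) = 0, and the closed form gives 0. They agree.
Suppose the result is true for m = p, so A(p) = 2p! - 2.
Then A(p+1) = A(p) + (2p·p!) = (2p! - 2) + (2p·p!).
Simplifying, A(p+1) = 2(p+1)! - 2,
which is the closed form with m = p+1.
This completes the induction.

A(m) = 2m! - 2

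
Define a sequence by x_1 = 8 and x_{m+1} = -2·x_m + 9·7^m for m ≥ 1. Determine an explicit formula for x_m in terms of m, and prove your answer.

x_m = (-2)^(m - 1) + 7^m

Computing the first terms: x_1 = 8, x_2 = 47, x_3 = 347. This suggests x_m = (-2)^(m - 1) + 7^m.
When m = 1: the formula gives 8 = 8 = x_1.
For the inductive step, assume it holds for an arbitrary r ≥ 1, so x_r = (-2)^(r - 1) + 7^r.
Then x_{r+1} = -2·x_r + 9·7^r = -2·((-2)^(r - 1) + 7^r) + 9·7^r = (-2)^r + 7^(r + 1) = (-2)^((r+1) - 1) + 7^(r+1),
which is the claimed formula at m = r+1.
This completes the induction.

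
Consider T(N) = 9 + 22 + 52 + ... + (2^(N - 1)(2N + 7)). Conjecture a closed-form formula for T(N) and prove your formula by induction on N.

T(N) = 2^N(2N + 5) - 5

We claim T(N) = 2^N(2N + 5) - 5 for all N ≥ 1.
When N = 1: T(1) = 9, and the closed form gives 9. They agree.
For the inductive step, assume it holds for an arbitrary j ≥ 1, so T(j) = 2^j(2j + 5) - 5.
Then T(j+1) = T(j) + (2^j(2j + 9)) = (2^j(2j + 5) - 5) + (2^j(2j + 9)).
Simplifying, T(j+1) = 4·2^j·j + 14·2^j - 5 = 2^(j+1)(2(j+1) + 5) - 5,
which is the closed form with N = j+1.
By induction, the statement is established for all N ≥ 1.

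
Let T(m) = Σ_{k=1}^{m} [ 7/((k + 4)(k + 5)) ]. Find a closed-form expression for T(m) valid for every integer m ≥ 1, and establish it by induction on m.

T(m) = 7m/(5(m + 5))

We claim T(m) = 7m/(5(m + 5)) for all m ≥ 1.
Base step (m = 1): T(1) = 7/30, and the closed form gives 7/30. They agree.
For the inductive step, assume it holds for an arbitrary k ≥ 1, so T(k) = 7k/(5(k + 5)).
Then T(k+1) = T(k) + (7/((k + 5)(k + 6))) = (7k/(5(k + 5))) + (7/((k + 5)(k + 6))).
Simplifying, T(k+1) = 7(k + 1)/(5(k + 6)) = 7(k+1)/(5((k+1) + 5)),
which is the closed form with m = k+1.
By induction, the statement is established for all m ≥ 1.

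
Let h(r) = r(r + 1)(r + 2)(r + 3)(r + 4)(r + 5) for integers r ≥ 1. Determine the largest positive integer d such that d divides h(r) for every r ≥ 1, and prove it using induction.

d = 720

Computing the first values: h(1) = 720 and h(2) = 5040; gcd(720, 5040) = 720, so d ≤ 720.
We prove 720 | r(r + 1)(r + 2)(r + 3)(r + 4)(r + 5) for all r ≥ 1 by induction on r.
Base case (r = 1): h(1) = 720 = 720·(1), so 720 | h(1).
For the inductive step, assume it holds for an arbitrary j ≥ 1, i.e. 720 | h(j). Then
h(j+1) − h(j) = (j+1)·(j+2)·(j+3)·(j+4)·(j+5)·(j+6) − j·(j+1)·(j+2)·(j+3)·(j+4)·(j+5) = (j+1)·(j+2)·(j+3)·(j+4)·(j+5)·[(j+6) − j] = 6·(j+1)·(j+2)·(j+3)·(j+4)·(j+5). The product of 5 consecutive integers is divisible by (5)! = 120, so h(j+1) − h(j) is divisible by 6·120 = 720. By the inductive hypothesis 720 | h(j), hence 720 | h(j+1).
This completes the induction.
Therefore the largest such d is 720.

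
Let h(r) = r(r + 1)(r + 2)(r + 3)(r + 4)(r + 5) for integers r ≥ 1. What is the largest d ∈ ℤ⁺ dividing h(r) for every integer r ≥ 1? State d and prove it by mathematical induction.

d = 720

Computing the first values: h(1) = 720 and h(2) = 5040; gcd(720, 5040) = 720, so d ≤ 720.
We prove 720 | r(r + 1)(r + 2)(r + 3)(r + 4)(r + 5) for all r ≥ 1 by induction on r.
Base step (r = 1): h(1) = 720 = 720·(1), so 720 | h(1).
Suppose the result is true for r = i, i.e. 720 | h(i). Then
h(i+1) − h(i) = (i+1)·(i+2)·(i+3)·(i+4)·(i+5)·(i+6) − i·(i+1)·(i+2)·(i+3)·(i+4)·(i+5) = (i+1)·(i+2)·(i+3)·(i+4)·(i+5)·[(i+6) − i] = 6·(i+1)·(i+2)·(i+3)·(i+4)·(i+5). The product of 5 consecutive integers is divisible by (5)! = 120, so h(i+1) − h(i) is divisible by 6·120 = 720. By the inductive hypothesis 720 | h(i), hence 720 | h(i+1).
By induction, the statement is established for all r ≥ 1.
Therefore the largest such d is 720.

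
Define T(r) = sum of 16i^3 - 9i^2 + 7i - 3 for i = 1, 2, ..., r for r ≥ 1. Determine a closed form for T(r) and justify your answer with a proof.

T(r) = r(4r^3 + 5r^2 + 3r - 1)

We claim T(r) = r(4r^3 + 5r^2 + 3r - 1) for all r ≥ 1.
Base step (r = 1): T(1) = 11, and the closed form gives 11. They agree.
Inductive step: suppose the statement holds for some i ≥ 1, so T(i) = i(4i^3 + 5i^2 + 3i - 1).
Then T(i+1) = T(i) + (16i^3 + 39i^2 + 37i + 11) = (i(4i^3 + 5i^2 + 3i - 1)) + (16i^3 + 39i^2 + 37i + 11).
Simplifying, T(i+1) = (i + 1)(4i^3 + 17i^2 + 25i + 11) = (i+1)(4(i+1)^3 + 5(i+1)^2 + 3(i+1) - 1),
which is the closed form with r = i+1.
This completes the induction.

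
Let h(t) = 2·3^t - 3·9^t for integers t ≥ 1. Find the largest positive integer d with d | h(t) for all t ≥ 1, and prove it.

Computing the first values: h(1) = -21 and h(2) = -225; gcd(-21, -225) = 3, so d ≤ 3.
We prove 3 | 2·3^t - 3·9^t for all t ≥ 1 by induction on t.
Base case (t = 1): h(1) = -21 = 3·(-7), so 3 | h(1).
Suppose the result is true for t = k, i.e. 3 | h(k). Then
h(k+1) − 9·h(k) = (2·3^(k+1) - 3·9^(k+1)) − 9·(2·3^k - 3·9^k) = (2)·3^k·(3 − 9) = (-12)·3^k. Since 3 | h(k) by the inductive hypothesis, 3 | 9·h(k); and 3 | -12 since -12 = 3·-4. Therefore 3 | h(k+1).
This completes the induction.
Therefore the largest such d is 3.

d = 3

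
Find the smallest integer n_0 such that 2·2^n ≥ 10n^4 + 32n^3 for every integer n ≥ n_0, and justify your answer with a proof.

At n = 19: 1048576 < 1522698, so the inequality fails and n_0 ≥ 20. We prove 2·2^n ≥ 10n^4 + 32n^3 for all n ≥ 20.
For the base case n = 20: 2·2^n = 2097152 and 10n^4 + 32n^3 = 1856000, so 2097152 ≥ 1856000.
Suppose the result is true for n = r, so 2·2^r ≥ 10r^4 + 32r^3.
Then 2·2^(r + 1) = 2·(2·2^r) ≥ 2·(10r^4 + 32r^3).
Also, for r ≥ 20 we have 2·(10r^4 + 32r^3) ≥ 10(r+1)^4 + 32(r+1)^3, since 2·(10r^4 + 32r^3) − (10(r+1)^4 + 32(r+1)^3) = 10r^4 - 8r^3 - 156r^2 - 136r - 42, which is nonnegative for all r ≥ 20.
Combining, 2·2^(r + 1) ≥ 10(r+1)^4 + 32(r+1)^3.
By the principle of mathematical induction, the result holds for all n ≥ 20.
Hence the smallest such n_0 is 20.

n_0 = 20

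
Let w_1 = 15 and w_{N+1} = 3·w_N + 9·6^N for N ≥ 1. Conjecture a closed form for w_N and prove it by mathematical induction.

w_N = -3^N + 3·6^N

Computing the first terms: w_1 = 15, w_2 = 99, w_3 = 621. This suggests w_N = -3^N + 3·6^N.
Base case (N = 1): the formula gives 15 = 15 = w_1.
Inductive step: suppose the statement holds for some m ≥ 1, so w_m = -3^m + 3·6^m.
Then w_{m+1} = 3·w_m + 9·6^m = 3·(-3^m + 3·6^m) + 9·6^m = -3^(m + 1) + 3·6^(m + 1),
which is the claimed formula at N = m+1.
By induction, the statement is established for all N ≥ 1.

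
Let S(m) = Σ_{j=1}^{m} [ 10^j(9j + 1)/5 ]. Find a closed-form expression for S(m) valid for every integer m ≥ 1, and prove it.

S(m) = 2·10^m·m

We claim S(m) = 2·10^m·m for all m ≥ 1.
For the base case m = 1: S(1) = 20, and the closed form gives 20. They agree.
Inductive step: suppose the statement holds for some j ≥ 1, so S(j) = 2·10^j·j.
Then S(j+1) = S(j) + (10^j(18j + 20)) = (2·10^j·j) + (10^j(18j + 20)).
Simplifying, S(j+1) = 20·10^j(j + 1) = 2·10^(j+1)·(j+1),
which is the closed form with m = j+1.
By induction, the statement is established for all m ≥ 1.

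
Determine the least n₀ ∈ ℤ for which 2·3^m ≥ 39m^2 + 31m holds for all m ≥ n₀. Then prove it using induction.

At m = 6: 1458 < 1590, so the inequality fails and n₀ ≥ 7. We prove 2·3^m ≥ 39m^2 + 31m for all m ≥ 7.
When m = 7: 2·3^m = 4374 and 39m^2 + 31m = 2128, so 4374 ≥ 2128.
Inductive step: suppose the statement holds for some r ≥ 7, so 2·3^r ≥ 39r^2 + 31r.
Then 2·3^(r + 1) = 3·(2·3^r) ≥ 3·(39r^2 + 31r).
Also, for r ≥ 7 we have 3·(39r^2 + 31r) ≥ 39(r+1)^2 + 31(r+1), since 3·(39r^2 + 31r) − (39(r+1)^2 + 31(r+1)) = 78r^2 - 16r - 70, which is nonnegative for all r ≥ 7.
Combining, 2·3^(r + 1) ≥ 39(r+1)^2 + 31(r+1).
By induction, the statement is established for all m ≥ 7.
Hence the smallest such n₀ is 7.

n₀ = 7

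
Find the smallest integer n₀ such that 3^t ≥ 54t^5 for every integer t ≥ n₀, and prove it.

At t = 16: 43046721 < 56623104, so the inequality fails and n₀ ≥ 17. We prove 3^t ≥ 54t^5 for all t ≥ 17.
For the base case t = 17: 3^t = 129140163 and 54t^5 = 76672278, so 129140163 ≥ 76672278.
For the inductive step, assume it holds for an arbitrary i ≥ 17, so 3^i ≥ 54i^5.
Then 3^(i + 1) = 3·(3^i) ≥ 3·(54i^5).
Also, for i ≥ 17 we have 3·(54i^5) ≥ 54(i+1)^5, since 3 ≥ (1 + 1/i)^5 for all i ≥ 17.
Combining, 3^(i + 1) ≥ 54(i+1)^5.
Hence, by induction on t, the claim holds for every t ≥ 17.
Hence the smallest such n₀ is 17.

n₀ = 17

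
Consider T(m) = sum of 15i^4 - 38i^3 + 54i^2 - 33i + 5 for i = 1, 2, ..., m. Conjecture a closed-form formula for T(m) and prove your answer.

T(m) = m(3m^4 - 2m^3 + 4m^2 + m - 3)

We claim T(m) = m(3m^4 - 2m^3 + 4m^2 + m - 3) for all m ≥ 1.
For the base case m = 1: T(1) = 3, and the closed form gives 3. They agree.
For the inductive step, assume it holds for an arbitrary i ≥ 1, so T(i) = i(3i^4 - 2i^3 + 4i^2 + i - 3).
Then T(i+1) = T(i) + (15i^4 + 22i^3 + 30i^2 + 21i + 3) = (i(3i^4 - 2i^3 + 4i^2 + i - 3)) + (15i^4 + 22i^3 + 30i^2 + 21i + 3).
Simplifying, T(i+1) = (i + 1)(3i^4 + 10i^3 + 16i^2 + 15i + 3) = (i+1)(3(i+1)^4 - 2(i+1)^3 + 4(i+1)^2 + (i+1) - 3),
which is the closed form with m = i+1.
Hence, by induction on m, the claim holds for every m ≥ 1.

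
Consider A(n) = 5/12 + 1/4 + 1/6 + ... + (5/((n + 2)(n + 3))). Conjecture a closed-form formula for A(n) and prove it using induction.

A(n) = 5n/(3(n + 3))

We claim A(n) = 5n/(3(n + 3)) for all n ≥ 1.
Base case (n = 1): A(1) = 5/12, and the closed form gives 5/12. They agree.
Inductive step: assume the claim holds for n = i, so A(i) = 5i/(3(i + 3)).
Then A(i+1) = A(i) + (5/((i + 3)(i + 4))) = (5i/(3(i + 3))) + (5/((i + 3)(i + 4))).
Simplifying, A(i+1) = 5(i + 1)/(3(i + 4)) = 5(i+1)/(3((i+1) + 3)),
which is the closed form with n = i+1.
By induction, the statement is established for all n ≥ 1.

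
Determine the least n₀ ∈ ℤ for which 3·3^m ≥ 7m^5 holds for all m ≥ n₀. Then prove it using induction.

At m = 12: 1594323 < 1741824, so the inequality fails and n₀ ≥ 13. We prove 3·3^m ≥ 7m^5 for all m ≥ 13.
Base step (m = 13): 3·3^m = 4782969 and 7m^5 = 2599051, so 4782969 ≥ 2599051.
Inductive step: suppose the statement holds for some i ≥ 13, so 3·3^i ≥ 7i^5.
Then 3·3^(i + 1) = 3·(3·3^i) ≥ 3·(7i^5).
Also, for i ≥ 13 we have 3·(7i^5) ≥ 7(i+1)^5, since 3 ≥ (1 + 1/i)^5 for all i ≥ 13.
Combining, 3·3^(i + 1) ≥ 7(i+1)^5.
By induction, the statement is established for all m ≥ 13.
Hence the smallest such n₀ is 13.

n₀ = 13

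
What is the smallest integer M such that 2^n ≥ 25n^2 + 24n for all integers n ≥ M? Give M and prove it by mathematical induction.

At n = 11: 2048 < 3289, so the inequality fails and M ≥ 12. We prove 2^n ≥ 25n^2 + 24n for all n ≥ 12.
Base step (n = 12): 2^n = 4096 and 25n^2 + 24n = 3888, so 4096 ≥ 3888.
Inductive step: assume the claim holds for n = p, so 2^p ≥ 25p^2 + 24p.
Then 2^(p + 1) = 2·(2^p) ≥ 2·(25p^2 + 24p).
Also, for p ≥ 12 we have 2·(25p^2 + 24p) ≥ 25(p+1)^2 + 24(p+1), since 2·(25p^2 + 24p) − (25(p+1)^2 + 24(p+1)) = 25p^2 - 26p - 49, which is nonnegative for all p ≥ 12.
Combining, 2^(p + 1) ≥ 25(p+1)^2 + 24(p+1).
This completes the induction.
Hence the smallest such M is 12.

M = 12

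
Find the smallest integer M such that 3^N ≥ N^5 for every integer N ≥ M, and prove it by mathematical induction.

M = 11

At N = 10: 59049 < 100000, so the inequality fails and M ≥ 11. We prove 3^N ≥ N^5 for all N ≥ 11.
Base step (N = 11): 3^N = 177147 and N^5 = 161051, so 177147 ≥ 161051.
Suppose the result is true for N = j, so 3^j ≥ j^5.
Then 3^(j + 1) = 3·(3^j) ≥ 3·(j^5).
Also, for j ≥ 11 we have 3·(j^5) ≥ (j+1)^5, since 3 ≥ (1 + 1/j)^5 for all j ≥ 11.
Combining, 3^(j + 1) ≥ (j+1)^5.
This completes the induction.
Hence the smallest such M is 11.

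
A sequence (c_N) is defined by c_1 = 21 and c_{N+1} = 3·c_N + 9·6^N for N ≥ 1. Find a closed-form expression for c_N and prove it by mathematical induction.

c_N = 3^N + 3·6^N

Computing the first terms: c_1 = 21, c_2 = 117, c_3 = 675. This suggests c_N = 3^N + 3·6^N.
When N = 1: the formula gives 21 = 21 = c_1.
Inductive step: suppose the statement holds for some j ≥ 1, so c_j = 3^j + 3·6^j.
Then c_{j+1} = 3·c_j + 9·6^j = 3·(3^j + 3·6^j) + 9·6^j = 3^(j + 1) + 3·6^(j + 1),
which is the claimed formula at N = j+1.
Hence, by induction on N, the claim holds for every N ≥ 1.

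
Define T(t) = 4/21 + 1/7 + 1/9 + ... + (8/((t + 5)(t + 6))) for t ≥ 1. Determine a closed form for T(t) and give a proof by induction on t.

T(t) = 4t/(3(t + 6))

We claim T(t) = 4t/(3(t + 6)) for all t ≥ 1.
For the base case t = 1: T(1) = 4/21, and the closed form gives 4/21. They agree.
For the inductive step, assume it holds for an arbitrary r ≥ 1, so T(r) = 4r/(3(r + 6)).
Then T(r+1) = T(r) + (8/((r + 6)(r + 7))) = (4r/(3(r + 6))) + (8/((r + 6)(r + 7))).
Simplifying, T(r+1) = 4(r + 1)/(3(r + 7)) = 4(r+1)/(3((r+1) + 6)),
which is the closed form with t = r+1.
Hence, by induction on t, the claim holds for every t ≥ 1.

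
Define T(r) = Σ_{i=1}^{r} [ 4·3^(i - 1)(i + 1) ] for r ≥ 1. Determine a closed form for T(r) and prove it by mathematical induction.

T(r) = 3^r(2r + 1) - 1

We claim T(r) = 3^r(2r + 1) - 1 for all r ≥ 1.
Base case (r = 1): T(1) = 8, and the closed form gives 8. They agree.
Suppose the result is true for r = i, so T(i) = 3^i(2i + 1) - 1.
Then T(i+1) = T(i) + (4·3^i(i + 2)) = (3^i(2i + 1) - 1) + (4·3^i(i + 2)).
Simplifying, T(i+1) = 6·3^i·i + 9·3^i - 1 = 3^(i+1)(2(i+1) + 1) - 1,
which is the closed form with r = i+1.
Hence, by induction on r, the claim holds for every r ≥ 1.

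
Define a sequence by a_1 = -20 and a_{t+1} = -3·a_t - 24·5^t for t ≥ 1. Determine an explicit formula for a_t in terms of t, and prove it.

a_t = -5(-3)^(t - 1) - 3·5^t

Computing the first terms: a_1 = -20, a_2 = -60, a_3 = -420. This suggests a_t = -5(-3)^(t - 1) - 3·5^t.
Base case (t = 1): the formula gives -20 = -20 = a_1.
For the inductive step, assume it holds for an arbitrary p ≥ 1, so a_p = -5(-3)^(p - 1) - 3·5^p.
Then a_{p+1} = -3·a_p - 24·5^p = -3·(-5(-3)^(p - 1) - 3·5^p) - 24·5^p = -5(-3)^p - 3·5^(p + 1) = -5(-3)^((p+1) - 1) - 3·5^(p+1),
which is the claimed formula at t = p+1.
By induction, the statement is established for all t ≥ 1.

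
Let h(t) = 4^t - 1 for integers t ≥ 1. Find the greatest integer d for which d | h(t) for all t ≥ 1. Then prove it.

d = 3

Computing the first values: h(1) = 3 and h(2) = 15; gcd(3, 15) = 3, so d ≤ 3.
We prove 3 | 4^t - 1 for all t ≥ 1 by induction on t.
For the base case t = 1: h(1) = 3 = 3·(1), so 3 | h(1).
For the inductive step, assume it holds for an arbitrary k ≥ 1, i.e. 3 | h(k). Then
4^{k+1} − 1^{k+1} = 4·4^k − 1·1^k = 4·(4^k − 1^k) + (3)·1^k. The first term is divisible by 3 by the inductive hypothesis, and the second term (3)·1^k is divisible by 3 since 3 | 3. Hence 3 | h(k+1).
By the principle of mathematical induction, the result holds for all t ≥ 1.
Therefore the largest such d is 3.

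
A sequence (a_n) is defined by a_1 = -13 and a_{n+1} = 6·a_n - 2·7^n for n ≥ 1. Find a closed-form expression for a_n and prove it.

Computing the first terms: a_1 = -13, a_2 = -92, a_3 = -650. This suggests a_n = 6^(n - 1) - 2·7^n.
When n = 1: the formula gives -13 = -13 = a_1.
For the inductive step, assume it holds for an arbitrary p ≥ 1, so a_p = 6^(p - 1) - 2·7^p.
Then a_{p+1} = 6·a_p - 2·7^p = 6·(6^(p - 1) - 2·7^p) - 2·7^p = 6^p - 2·7^(p + 1) = 6^((p+1) - 1) - 2·7^(p+1),
which is the claimed formula at n = p+1.
By induction, the statement is established for all n ≥ 1.

a_n = 6^(n - 1) - 2·7^n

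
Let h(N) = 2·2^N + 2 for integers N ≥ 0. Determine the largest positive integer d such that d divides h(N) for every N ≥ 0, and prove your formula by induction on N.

Computing the first values: h(0) = 4 and h(1) = 6; gcd(4, 6) = 2, so d ≤ 2.
We prove 2 | 2·2^N + 2 for all N ≥ 0 by induction on N.
When N = 0: h(0) = 4 = 2·(2), so 2 | h(0).
For the inductive step, assume it holds for an arbitrary i ≥ 0, i.e. 2 | h(i). Then
h(i+1) = 2·2^(i+1) + 2 = 2·(2·2^i + 2) - 2 = 2·h(i) - 2. The first term is divisible by 2 by the inductive hypothesis, and -2 is divisible by 2. Hence 2 | h(i+1).
This completes the induction.
Therefore the largest such d is 2.

d = 2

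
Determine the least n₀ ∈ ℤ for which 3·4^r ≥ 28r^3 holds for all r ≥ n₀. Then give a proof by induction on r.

At r = 5: 3072 < 3500, so the inequality fails and n₀ ≥ 6. We prove 3·4^r ≥ 28r^3 for all r ≥ 6.
Base case (r = 6): 3·4^r = 12288 and 28r^3 = 6048, so 12288 ≥ 6048.
Inductive step: suppose the statement holds for some m ≥ 6, so 3·4^m ≥ 28m^3.
Then 3·4^(m + 1) = 4·(3·4^m) ≥ 4·(28m^3).
Also, for m ≥ 6 we have 4·(28m^3) ≥ 28(m+1)^3, since 4 ≥ (1 + 1/m)^3 for all m ≥ 6.
Combining, 3·4^(m + 1) ≥ 28(m+1)^3.
By induction, the statement is established for all r ≥ 6.
Hence the smallest such n₀ is 6.

n₀ = 6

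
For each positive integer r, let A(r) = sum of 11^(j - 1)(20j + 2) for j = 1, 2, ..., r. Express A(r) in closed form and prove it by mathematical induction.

A(r) = 2·11^r·r

We claim A(r) = 2·11^r·r for all r ≥ 1.
When r = 1: A(1) = 22, and the closed form gives 22. They agree.
Inductive step: suppose the statement holds for some j ≥ 1, so A(j) = 2·11^j·j.
Then A(j+1) = A(j) + (11^j(20j + 22)) = (2·11^j·j) + (11^j(20j + 22)).
Simplifying, A(j+1) = 22·11^j(j + 1) = 2·11^(j+1)·(j+1),
which is the closed form with r = j+1.
By induction, the statement is established for all r ≥ 1.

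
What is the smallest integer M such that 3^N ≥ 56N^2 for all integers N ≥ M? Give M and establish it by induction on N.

At N = 7: 2187 < 2744, so the inequality fails and M ≥ 8. We prove 3^N ≥ 56N^2 for all N ≥ 8.
Base step (N = 8): 3^N = 6561 and 56N^2 = 3584, so 6561 ≥ 3584.
Inductive step: assume the claim holds for N = j, so 3^j ≥ 56j^2.
Then 3^(j + 1) = 3·(3^j) ≥ 3·(56j^2).
Also, for j ≥ 8 we have 3·(56j^2) ≥ 56(j+1)^2, since 3 ≥ (1 + 1/j)^2 for all j ≥ 8.
Combining, 3^(j + 1) ≥ 56(j+1)^2.
Hence, by induction on N, the claim holds for every N ≥ 8.
Hence the smallest such M is 8.

M = 8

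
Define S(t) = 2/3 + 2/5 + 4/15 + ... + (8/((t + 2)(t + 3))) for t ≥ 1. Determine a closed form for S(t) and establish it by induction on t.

We claim S(t) = 8t/(3(t + 3)) for all t ≥ 1.
For the base case t = 1: S(1) = 2/3, and the closed form gives 2/3. They agree.
For the inductive step, assume it holds for an arbitrary j ≥ 1, so S(j) = 8j/(3(j + 3)).
Then S(j+1) = S(j) + (8/((j + 3)(j + 4))) = (8j/(3(j + 3))) + (8/((j + 3)(j + 4))).
Simplifying, S(j+1) = 8(j + 1)/(3(j + 4)) = 8(j+1)/(3((j+1) + 3)),
which is the closed form with t = j+1.
By induction, the statement is established for all t ≥ 1.

S(t) = 8t/(3(t + 3))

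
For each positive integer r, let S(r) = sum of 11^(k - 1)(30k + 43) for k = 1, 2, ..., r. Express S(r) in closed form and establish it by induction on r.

S(r) = 11^r(3r + 4) - 4

We claim S(r) = 11^r(3r + 4) - 4 for all r ≥ 1.
Base case (r = 1): S(1) = 73, and the closed form gives 73. They agree.
Inductive step: suppose the statement holds for some k ≥ 1, so S(k) = 11^k(3k + 4) - 4.
Then S(k+1) = S(k) + (11^k(30k + 73)) = (11^k(3k + 4) - 4) + (11^k(30k + 73)).
Simplifying, S(k+1) = 33·11^k·k + 77·11^k - 4 = 11^(k+1)(3(k+1) + 4) - 4,
which is the closed form with r = k+1.
Hence, by induction on r, the claim holds for every r ≥ 1.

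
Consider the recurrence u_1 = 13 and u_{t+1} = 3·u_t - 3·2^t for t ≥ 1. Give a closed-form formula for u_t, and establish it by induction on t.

Computing the first terms: u_1 = 13, u_2 = 33, u_3 = 87. This suggests u_t = 3·2^t + 7·3^(t - 1).
Base step (t = 1): the formula gives 13 = 13 = u_1.
Suppose the result is true for t = j, so u_j = 3·2^j + 7·3^(j - 1).
Then u_{j+1} = 3·u_j - 3·2^j = 3·(3·2^j + 7·3^(j - 1)) - 3·2^j = 3·2^(j + 1) + 7·3^j = 3·2^(j+1) + 7·3^((j+1) - 1),
which is the claimed formula at t = j+1.
By the principle of mathematical induction, the result holds for all t ≥ 1.

u_t = 3·2^t + 7·3^(t - 1)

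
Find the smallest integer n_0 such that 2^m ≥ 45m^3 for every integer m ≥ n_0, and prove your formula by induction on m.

At m = 18: 262144 < 262440, so the inequality fails and n_0 ≥ 19. We prove 2^m ≥ 45m^3 for all m ≥ 19.
Base case (m = 19): 2^m = 524288 and 45m^3 = 308655, so 524288 ≥ 308655.
Inductive step: suppose the statement holds for some p ≥ 19, so 2^p ≥ 45p^3.
Then 2^(p + 1) = 2·(2^p) ≥ 2·(45p^3).
Also, for p ≥ 19 we have 2·(45p^3) ≥ 45(p+1)^3, since 2 ≥ (1 + 1/p)^3 for all p ≥ 19.
Combining, 2^(p + 1) ≥ 45(p+1)^3.
Hence, by induction on m, the claim holds for every m ≥ 19.
Hence the smallest such n_0 is 19.

n_0 = 19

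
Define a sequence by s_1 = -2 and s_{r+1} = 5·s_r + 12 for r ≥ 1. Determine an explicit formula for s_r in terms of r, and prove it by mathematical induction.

Computing the first terms: s_1 = -2, s_2 = 2, s_3 = 22. This suggests s_r = 5^(r - 1) - 3.
When r = 1: the formula gives -2 = -2 = s_1.
Inductive step: assume the claim holds for r = i, so s_i = 5^(i - 1) - 3.
Then s_{i+1} = 5·s_i + 12 = 5·(5^(i - 1) - 3) + 12 = 5^i - 3 = 5^((i+1) - 1) - 3,
which is the claimed formula at r = i+1.
This completes the induction.

s_r = 5^(r - 1) - 3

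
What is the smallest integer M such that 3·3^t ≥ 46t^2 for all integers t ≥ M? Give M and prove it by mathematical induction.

M = 6

At t = 5: 729 < 1150, so the inequality fails and M ≥ 6. We prove 3·3^t ≥ 46t^2 for all t ≥ 6.
Base step (t = 6): 3·3^t = 2187 and 46t^2 = 1656, so 2187 ≥ 1656.
Inductive step: assume the claim holds for t = p, so 3·3^p ≥ 46p^2.
Then 3·3^(p + 1) = 3·(3·3^p) ≥ 3·(46p^2).
Also, for p ≥ 6 we have 3·(46p^2) ≥ 46(p+1)^2, since 3 ≥ (1 + 1/p)^2 for all p ≥ 6.
Combining, 3·3^(p + 1) ≥ 46(p+1)^2.
Hence, by induction on t, the claim holds for every t ≥ 6.
Hence the smallest such M is 6.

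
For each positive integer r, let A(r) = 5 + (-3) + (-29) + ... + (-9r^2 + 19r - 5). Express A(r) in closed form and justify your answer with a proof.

A(r) = -r(3r^2 - 5r - 3)

We claim A(r) = -r(3r^2 - 5r - 3) for all r ≥ 1.
When r = 1: A(1) = 5, and the closed form gives 5. They agree.
For the inductive step, assume it holds for an arbitrary j ≥ 1, so A(j) = j(-3j^2 + 5j + 3).
Then A(j+1) = A(j) + (-9j^2 + j + 5) = (j(-3j^2 + 5j + 3)) + (-9j^2 + j + 5).
Simplifying, A(j+1) = -(j + 1)(3j^2 + j - 5) = -(j+1)(3(j+1)^2 - 5(j+1) - 3),
which is the closed form with r = j+1.
This completes the induction.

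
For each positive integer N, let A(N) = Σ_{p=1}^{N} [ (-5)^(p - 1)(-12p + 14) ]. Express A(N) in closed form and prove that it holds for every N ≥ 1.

We claim A(N) = 2(-5)^N(N - 1) + 2 for all N ≥ 1.
Base step (N = 1): A(1) = 2, and the closed form gives 2. They agree.
Inductive step: suppose the statement holds for some p ≥ 1, so A(p) = 2(-5)^p(p - 1) + 2.
Then A(p+1) = A(p) + ((-5)^p(-12p + 2)) = (2(-5)^p(p - 1) + 2) + ((-5)^p(-12p + 2)).
Simplifying, A(p+1) = -10(-5)^p·p + 2 = 2(-5)^(p+1)((p+1) - 1) + 2,
which is the closed form with N = p+1.
By induction, the statement is established for all N ≥ 1.

A(N) = 2(-5)^N(N - 1) + 2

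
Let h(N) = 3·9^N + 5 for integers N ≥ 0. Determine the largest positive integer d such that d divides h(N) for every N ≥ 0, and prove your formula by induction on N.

d = 8

Computing the first values: h(0) = 8 and h(1) = 32; gcd(8, 32) = 8, so d ≤ 8.
We prove 8 | 3·9^N + 5 for all N ≥ 0 by induction on N.
Base step (N = 0): h(0) = 8 = 8·(1), so 8 | h(0).
Inductive step: suppose the statement holds for some m ≥ 0, i.e. 8 | h(m). Then
h(m+1) = 3·9^(m+1) + 5 = 9·(3·9^m + 5) - 40 = 9·h(m) - 40. The first term is divisible by 8 by the inductive hypothesis, and -40 is divisible by 8. Hence 8 | h(m+1).
By the principle of mathematical induction, the result holds for all N ≥ 0.
Therefore the largest such d is 8.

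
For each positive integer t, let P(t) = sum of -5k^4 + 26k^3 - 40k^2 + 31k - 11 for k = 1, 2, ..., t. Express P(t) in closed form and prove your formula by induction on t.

We claim P(t) = -t(t^4 - 4t^3 + 2t^2 - 2t + 2) for all t ≥ 1.
Base step (t = 1): P(1) = 1, and the closed form gives 1. They agree.
For the inductive step, assume it holds for an arbitrary k ≥ 1, so P(k) = k(-k^4 + 4k^3 - 2k^2 + 2k - 2).
Then P(k+1) = P(k) + (-5k^4 + 6k^3 + 8k^2 + 9k + 1) = (k(-k^4 + 4k^3 - 2k^2 + 2k - 2)) + (-5k^4 + 6k^3 + 8k^2 + 9k + 1).
Simplifying, P(k+1) = -(k + 1)(k^4 - 4k^2 - 6k - 1) = -(k+1)((k+1)^4 - 4(k+1)^3 + 2(k+1)^2 - 2(k+1) + 2),
which is the closed form with t = k+1.
This completes the induction.

P(t) = -t(t^4 - 4t^3 + 2t^2 - 2t + 2)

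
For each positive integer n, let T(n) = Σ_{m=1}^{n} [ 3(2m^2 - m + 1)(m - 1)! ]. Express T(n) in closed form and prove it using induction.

We claim T(n) = (6n + 3)n! - 3 for all n ≥ 1.
Base case (n = 1): T(1) = 6, and the closed form gives 6. They agree.
Suppose the result is true for n = m, so T(m) = (6m + 3)m! - 3.
Then T(m+1) = T(m) + (3(2m^2 + 3m + 2)m!) = ((6m + 3)m! - 3) + (3(2m^2 + 3m + 2)m!).
Simplifying, T(m+1) = (6(m+1) + 3)(m+1)! - 3,
which is the closed form with n = m+1.
This completes the induction.

T(n) = (6n + 3)n! - 3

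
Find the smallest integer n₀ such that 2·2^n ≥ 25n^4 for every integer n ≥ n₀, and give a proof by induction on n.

At n = 21: 4194304 < 4862025, so the inequality fails and n₀ ≥ 22. We prove 2·2^n ≥ 25n^4 for all n ≥ 22.
Base case (n = 22): 2·2^n = 8388608 and 25n^4 = 5856400, so 8388608 ≥ 5856400.
For the inductive step, assume it holds for an arbitrary k ≥ 22, so 2·2^k ≥ 25k^4.
Then 2·2^(k + 1) = 2·(2·2^k) ≥ 2·(25k^4).
Also, for k ≥ 22 we have 2·(25k^4) ≥ 25(k+1)^4, since 2 ≥ (1 + 1/k)^4 for all k ≥ 22.
Combining, 2·2^(k + 1) ≥ 25(k+1)^4.
Hence, by induction on n, the claim holds for every n ≥ 22.
Hence the smallest such n₀ is 22.

n₀ = 22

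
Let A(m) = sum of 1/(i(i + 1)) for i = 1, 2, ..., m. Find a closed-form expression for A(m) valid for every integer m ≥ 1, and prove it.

A(m) = m/(m + 1)

We claim A(m) = m/(m + 1) for all m ≥ 1.
For the base case m = 1: A(1) = 1/2, and the closed form gives 1/2. They agree.
Inductive step: assume the claim holds for m = i, so A(i) = i/(i + 1).
Then A(i+1) = A(i) + (1/((i + 1)(i + 2))) = (i/(i + 1)) + (1/((i + 1)(i + 2))).
Simplifying, A(i+1) = (i + 1)/(i + 2) = (i+1)/((i+1) + 1),
which is the closed form with m = i+1.
Hence, by induction on m, the claim holds for every m ≥ 1.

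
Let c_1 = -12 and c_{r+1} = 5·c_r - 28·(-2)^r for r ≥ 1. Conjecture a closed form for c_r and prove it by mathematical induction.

Computing the first terms: c_1 = -12, c_2 = -4, c_3 = -132. This suggests c_r = (-2)^(r + 2) - 4·5^(r - 1).
Base step (r = 1): the formula gives -12 = -12 = c_1.
Suppose the result is true for r = k, so c_k = (-2)^(k + 2) - 4·5^(k - 1).
Then c_{k+1} = 5·c_k - 28·(-2)^k = 5·((-2)^(k + 2) - 4·5^(k - 1)) - 28·(-2)^k = (-2)^(k + 3) - 4·5^k = (-2)^((k+1) + 2) - 4·5^((k+1) - 1),
which is the claimed formula at r = k+1.
This completes the induction.

c_r = (-2)^(r + 2) - 4·5^(r - 1)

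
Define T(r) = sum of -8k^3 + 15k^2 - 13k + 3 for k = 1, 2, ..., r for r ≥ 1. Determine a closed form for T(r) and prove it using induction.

T(r) = -r(2r + 1)(r^2 - r + 1)

We claim T(r) = -r(2r + 1)(r^2 - r + 1) for all r ≥ 1.
Base step (r = 1): T(1) = -3, and the closed form gives -3. They agree.
Inductive step: assume the claim holds for r = k, so T(k) = k(-2k^3 + k^2 - k - 1).
Then T(k+1) = T(k) + (-8k^3 - 9k^2 - 7k - 3) = (k(-2k^3 + k^2 - k - 1)) + (-8k^3 - 9k^2 - 7k - 3).
Simplifying, T(k+1) = -(k + 1)(2k + 3)(k^2 + k + 1) = -(k+1)(2(k+1) + 1)((k+1)^2 - (k+1) + 1),
which is the closed form with r = k+1.
This completes the induction.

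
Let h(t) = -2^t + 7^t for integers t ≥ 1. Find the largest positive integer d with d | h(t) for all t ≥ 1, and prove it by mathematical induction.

Computing the first values: h(1) = 5 and h(2) = 45; gcd(5, 45) = 5, so d ≤ 5.
We prove 5 | -2^t + 7^t for all t ≥ 1 by induction on t.
For the base case t = 1: h(1) = 5 = 5·(1), so 5 | h(1).
Inductive step: suppose the statement holds for some i ≥ 1, i.e. 5 | h(i). Then
7^{i+1} − 2^{i+1} = 7·7^i − 2·2^i = 7·(7^i − 2^i) + (5)·2^i. The first term is divisible by 5 by the inductive hypothesis, and the second term (5)·2^i is divisible by 5 since 5 | 5. Hence 5 | h(i+1).
By induction, the statement is established for all t ≥ 1.
Therefore the largest such d is 5.

d = 5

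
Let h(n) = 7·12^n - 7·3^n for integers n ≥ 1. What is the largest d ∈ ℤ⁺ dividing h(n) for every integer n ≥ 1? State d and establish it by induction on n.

d = 63

Computing the first values: h(1) = 63 and h(2) = 945; gcd(63, 945) = 63, so d ≤ 63.
We prove 63 | 7·12^n - 7·3^n for all n ≥ 1 by induction on n.
For the base case n = 1: h(1) = 63 = 63·(1), so 63 | h(1).
Suppose the result is true for n = p, i.e. 63 | h(p). Then
h(p+1) − 12·h(p) = (7·12^(p+1) - 7·3^(p+1)) − 12·(7·12^p - 7·3^p) = (-7)·3^p·(3 − 12) = (63)·3^p. Since 63 | h(p) by the inductive hypothesis, 63 | 12·h(p); and 63 | 63 since 63 = 63·1. Therefore 63 | h(p+1).
By induction, the statement is established for all n ≥ 1.
Therefore the largest such d is 63.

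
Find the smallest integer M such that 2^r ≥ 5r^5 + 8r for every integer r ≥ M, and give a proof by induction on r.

At r = 25: 33554432 < 48828325, so the inequality fails and M ≥ 26. We prove 2^r ≥ 5r^5 + 8r for all r ≥ 26.
When r = 26: 2^r = 67108864 and 5r^5 + 8r = 59407088, so 67108864 ≥ 59407088.
Suppose the result is true for r = j, so 2^j ≥ 5j^5 + 8j.
Then 2^(j + 1) = 2·(2^j) ≥ 2·(5j^5 + 8j).
Also, for j ≥ 26 we have 2·(5j^5 + 8j) ≥ 5(j+1)^5 + 8(j+1), since 2·(5j^5 + 8j) − (5(j+1)^5 + 8(j+1)) = 5j^5 - 25j^4 - 50j^3 - 50j^2 - 17j - 13, which is nonnegative for all j ≥ 26.
Combining, 2^(j + 1) ≥ 5(j+1)^5 + 8(j+1).
This completes the induction.
Hence the smallest such M is 26.

M = 26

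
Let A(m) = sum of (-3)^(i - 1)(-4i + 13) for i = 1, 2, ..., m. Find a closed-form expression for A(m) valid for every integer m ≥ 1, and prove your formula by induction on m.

A(m) = (-3)^m(m - 3) + 3

We claim A(m) = (-3)^m(m - 3) + 3 for all m ≥ 1.
Base step (m = 1): A(1) = 9, and the closed form gives 9. They agree.
For the inductive step, assume it holds for an arbitrary i ≥ 1, so A(i) = (-3)^i(i - 3) + 3.
Then A(i+1) = A(i) + ((-3)^i(-4i + 9)) = ((-3)^i(i - 3) + 3) + ((-3)^i(-4i + 9)).
Simplifying, A(i+1) = -3(-3)^i·i + 6(-3)^i + 3 = (-3)^(i+1)((i+1) - 3) + 3,
which is the closed form with m = i+1.
This completes the induction.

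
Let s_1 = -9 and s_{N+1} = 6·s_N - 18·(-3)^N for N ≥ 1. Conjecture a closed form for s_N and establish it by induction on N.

Computing the first terms: s_1 = -9, s_2 = 0, s_3 = -162. This suggests s_N = 2(-3)^N - 3·6^(N - 1).
Base step (N = 1): the formula gives -9 = -9 = s_1.
Inductive step: suppose the statement holds for some k ≥ 1, so s_k = 2(-3)^k - 3·6^(k - 1).
Then s_{k+1} = 6·s_k - 18·(-3)^k = 6·(2(-3)^k - 3·6^(k - 1)) - 18·(-3)^k = 2(-3)^(k + 1) - 3·6^k = 2(-3)^(k+1) - 3·6^((k+1) - 1),
which is the claimed formula at N = k+1.
By the principle of mathematical induction, the result holds for all N ≥ 1.

s_N = 2(-3)^N - 3·6^(N - 1)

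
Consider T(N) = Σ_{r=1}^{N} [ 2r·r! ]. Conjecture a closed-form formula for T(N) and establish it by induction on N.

We claim T(N) = 2(N + 1)! - 2 for all N ≥ 1.
Base step (N = 1): T(1) = 2, and the closed form gives 2. They agree.
For the inductive step, assume it holds for an arbitrary r ≥ 1, so T(r) = 2(r + 1)! - 2.
Then T(r+1) = T(r) + (2(r + 1)(r + 1)!) = (2(r + 1)! - 2) + (2(r + 1)(r + 1)!).
Simplifying, T(r+1) = 2((r+1) + 1)! - 2,
which is the closed form with N = r+1.
By the principle of mathematical induction, the result holds for all N ≥ 1.

T(N) = 2(N + 1)! - 2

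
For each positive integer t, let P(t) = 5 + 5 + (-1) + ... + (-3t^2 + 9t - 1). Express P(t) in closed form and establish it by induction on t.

We claim P(t) = -t(t^2 - 3t - 3) for all t ≥ 1.
When t = 1: P(1) = 5, and the closed form gives 5. They agree.
Inductive step: suppose the statement holds for some j ≥ 1, so P(j) = j(-j^2 + 3j + 3).
Then P(j+1) = P(j) + (-3j^2 + 3j + 5) = (j(-j^2 + 3j + 3)) + (-3j^2 + 3j + 5).
Simplifying, P(j+1) = -(j + 1)(j^2 - j - 5) = -(j+1)((j+1)^2 - 3(j+1) - 3),
which is the closed form with t = j+1.
This completes the induction.

P(t) = -t(t^2 - 3t - 3)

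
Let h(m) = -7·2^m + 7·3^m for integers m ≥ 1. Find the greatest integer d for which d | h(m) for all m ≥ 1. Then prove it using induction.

d = 7

Computing the first values: h(1) = 7 and h(2) = 35; gcd(7, 35) = 7, so d ≤ 7.
We prove 7 | -7·2^m + 7·3^m for all m ≥ 1 by induction on m.
When m = 1: h(1) = 7 = 7·(1), so 7 | h(1).
Inductive step: suppose the statement holds for some k ≥ 1, i.e. 7 | h(k). Then
h(k+1) − 3·h(k) = (-7·2^(k+1) + 7·3^(k+1)) − 3·(-7·2^k + 7·3^k) = (-7)·2^k·(2 − 3) = (7)·2^k. Since 7 | h(k) by the inductive hypothesis, 7 | 3·h(k); and 7 | 7 since 7 = 7·1. Therefore 7 | h(k+1).
This completes the induction.
Therefore the largest such d is 7.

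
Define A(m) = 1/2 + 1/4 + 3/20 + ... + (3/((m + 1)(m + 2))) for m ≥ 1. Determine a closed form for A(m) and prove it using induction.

A(m) = 3m/(2(m + 2))

We claim A(m) = 3m/(2(m + 2)) for all m ≥ 1.
For the base case m = 1: A(1) = 1/2, and the closed form gives 1/2. They agree.
For the inductive step, assume it holds for an arbitrary p ≥ 1, so A(p) = 3p/(2(p + 2)).
Then A(p+1) = A(p) + (3/((p + 2)(p + 3))) = (3p/(2(p + 2))) + (3/((p + 2)(p + 3))).
Simplifying, A(p+1) = 3(p + 1)/(2(p + 3)) = 3(p+1)/(2((p+1) + 2)),
which is the closed form with m = p+1.
By induction, the statement is established for all m ≥ 1.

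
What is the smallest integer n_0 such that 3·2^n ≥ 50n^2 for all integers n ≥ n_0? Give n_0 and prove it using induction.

n_0 = 11

At n = 10: 3072 < 5000, so the inequality fails and n_0 ≥ 11. We prove 3·2^n ≥ 50n^2 for all n ≥ 11.
When n = 11: 3·2^n = 6144 and 50n^2 = 6050, so 6144 ≥ 6050.
For the inductive step, assume it holds for an arbitrary r ≥ 11, so 3·2^r ≥ 50r^2.
Then 3·2^(r + 1) = 2·(3·2^r) ≥ 2·(50r^2).
Also, for r ≥ 11 we have 2·(50r^2) ≥ 50(r+1)^2, since 2 ≥ (1 + 1/r)^2 for all r ≥ 11.
Combining, 3·2^(r + 1) ≥ 50(r+1)^2.
By the principle of mathematical induction, the result holds for all n ≥ 11.
Hence the smallest such n_0 is 11.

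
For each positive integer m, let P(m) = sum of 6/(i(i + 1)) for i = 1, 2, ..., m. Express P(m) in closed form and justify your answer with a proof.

P(m) = 6m/(m + 1)

We claim P(m) = 6m/(m + 1) for all m ≥ 1.
When m = 1: P(1) = 3, and the closed form gives 3. They agree.
Inductive step: suppose the statement holds for some i ≥ 1, so P(i) = 6i/(i + 1).
Then P(i+1) = P(i) + (6/((i + 1)(i + 2))) = (6i/(i + 1)) + (6/((i + 1)(i + 2))).
Simplifying, P(i+1) = 6(i + 1)/(i + 2) = 6(i+1)/((i+1) + 1),
which is the closed form with m = i+1.
By the principle of mathematical induction, the result holds for all m ≥ 1.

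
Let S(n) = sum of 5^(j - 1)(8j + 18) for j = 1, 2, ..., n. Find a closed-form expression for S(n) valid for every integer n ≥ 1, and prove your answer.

S(n) = 2·5^n(n + 2) - 4

We claim S(n) = 2·5^n(n + 2) - 4 for all n ≥ 1.
When n = 1: S(1) = 26, and the closed form gives 26. They agree.
Inductive step: suppose the statement holds for some j ≥ 1, so S(j) = 2·5^j(j + 2) - 4.
Then S(j+1) = S(j) + (5^j(8j + 26)) = (2·5^j(j + 2) - 4) + (5^j(8j + 26)).
Simplifying, S(j+1) = 10·5^j·j + 30·5^j - 4 = 2·5^(j+1)((j+1) + 2) - 4,
which is the closed form with n = j+1.
Hence, by induction on n, the claim holds for every n ≥ 1.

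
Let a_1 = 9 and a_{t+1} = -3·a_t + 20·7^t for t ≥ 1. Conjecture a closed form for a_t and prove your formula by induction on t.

a_t = -5(-3)^(t - 1) + 2·7^t

Computing the first terms: a_1 = 9, a_2 = 113, a_3 = 641. This suggests a_t = -5(-3)^(t - 1) + 2·7^t.
When t = 1: the formula gives 9 = 9 = a_1.
Suppose the result is true for t = m, so a_m = -5(-3)^(m - 1) + 2·7^m.
Then a_{m+1} = -3·a_m + 20·7^m = -3·(-5(-3)^(m - 1) + 2·7^m) + 20·7^m = -5(-3)^m + 2·7^(m + 1) = -5(-3)^((m+1) - 1) + 2·7^(m+1),
which is the claimed formula at t = m+1.
By induction, the statement is established for all t ≥ 1.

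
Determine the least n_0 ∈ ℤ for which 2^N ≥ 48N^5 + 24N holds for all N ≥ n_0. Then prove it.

At N = 30: 1073741824 < 1166400720, so the inequality fails and n_0 ≥ 31. We prove 2^N ≥ 48N^5 + 24N for all N ≥ 31.
When N = 31: 2^N = 2147483648 and 48N^5 + 24N = 1374199992, so 2147483648 ≥ 1374199992.
For the inductive step, assume it holds for an arbitrary r ≥ 31, so 2^r ≥ 48r^5 + 24r.
Then 2^(r + 1) = 2·(2^r) ≥ 2·(48r^5 + 24r).
Also, for r ≥ 31 we have 2·(48r^5 + 24r) ≥ 48(r+1)^5 + 24(r+1), since 2·(48r^5 + 24r) − (48(r+1)^5 + 24(r+1)) = 48r^5 - 240r^4 - 480r^3 - 480r^2 - 216r - 72, which is nonnegative for all r ≥ 31.
Combining, 2^(r + 1) ≥ 48(r+1)^5 + 24(r+1).
By induction, the statement is established for all N ≥ 31.
Hence the smallest such n_0 is 31.

n_0 = 31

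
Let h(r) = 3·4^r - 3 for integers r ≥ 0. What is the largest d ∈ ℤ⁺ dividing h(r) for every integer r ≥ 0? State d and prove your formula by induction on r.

d = 9

Computing the first values: h(0) = 0 and h(1) = 9; gcd(0, 9) = 9, so d ≤ 9.
We prove 9 | 3·4^r - 3 for all r ≥ 0 by induction on r.
When r = 0: h(0) = 0 = 9·(0), so 9 | h(0).
Suppose the result is true for r = k, i.e. 9 | h(k). Then
h(k+1) = 3·4^(k+1) - 3 = 4·(3·4^k - 3) + 9 = 4·h(k) + 9. The first term is divisible by 9 by the inductive hypothesis, and 9 is divisible by 9. Hence 9 | h(k+1).
Hence, by induction on r, the claim holds for every r ≥ 0.
Therefore the largest such d is 9.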